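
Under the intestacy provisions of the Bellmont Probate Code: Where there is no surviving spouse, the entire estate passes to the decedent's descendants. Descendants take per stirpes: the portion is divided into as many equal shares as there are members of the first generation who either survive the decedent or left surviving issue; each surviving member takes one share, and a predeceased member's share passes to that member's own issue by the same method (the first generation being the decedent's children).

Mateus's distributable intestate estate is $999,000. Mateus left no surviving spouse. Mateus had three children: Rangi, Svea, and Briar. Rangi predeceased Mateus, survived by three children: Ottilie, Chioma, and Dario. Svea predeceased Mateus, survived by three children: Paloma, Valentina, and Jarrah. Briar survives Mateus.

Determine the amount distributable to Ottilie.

Ottilie receives $111,000.

The entire $999,000 passes to the descendants.
That amount ($999,000) is divided into 3 shares of $333,000: Briar takes $333,000; Rangi's $333,000 share passes to Rangi's issue; Svea's $333,000 share passes to Svea's issue.
Rangi's share ($333,000) is divided into 3 shares of $111,000: Ottilie, Chioma, and Dario each take $111,000.
Svea's share ($333,000) is divided into 3 shares of $111,000: Paloma, Valentina, and Jarrah each take $111,000.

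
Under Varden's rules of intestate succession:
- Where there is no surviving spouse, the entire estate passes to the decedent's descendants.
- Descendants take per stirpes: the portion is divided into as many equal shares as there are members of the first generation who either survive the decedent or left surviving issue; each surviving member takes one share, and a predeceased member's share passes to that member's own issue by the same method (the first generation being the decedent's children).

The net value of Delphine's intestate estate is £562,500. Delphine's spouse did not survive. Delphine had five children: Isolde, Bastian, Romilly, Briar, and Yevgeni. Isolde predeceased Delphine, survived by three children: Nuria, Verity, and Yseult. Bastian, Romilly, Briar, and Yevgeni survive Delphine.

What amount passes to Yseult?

Yseult receives £37,500.

The entire £562,500 passes to the descendants.
That amount (£562,500) is divided into 5 shares of £112,500: Bastian, Romilly, Briar, and Yevgeni each take £112,500; Isolde's £112,500 share passes to Isolde's issue.
Isolde's share (£112,500) is divided into 3 shares of £37,500: Nuria, Verity, and Yseult each take £37,500.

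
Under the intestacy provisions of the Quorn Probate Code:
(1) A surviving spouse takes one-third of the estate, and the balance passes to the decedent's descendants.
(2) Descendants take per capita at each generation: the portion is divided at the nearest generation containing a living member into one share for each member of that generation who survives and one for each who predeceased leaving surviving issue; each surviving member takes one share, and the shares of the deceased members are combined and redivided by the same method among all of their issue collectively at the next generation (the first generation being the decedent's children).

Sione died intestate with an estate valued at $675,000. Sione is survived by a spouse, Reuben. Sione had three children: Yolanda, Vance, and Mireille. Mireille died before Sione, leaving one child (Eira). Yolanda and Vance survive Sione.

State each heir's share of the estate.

Reuben takes one-third of $675,000 = $225,000. The remaining $450,000 passes to the descendants.
The descendants' portion ($450,000) is divided at the children's generation into 3 shares of $150,000. Yolanda and Vance each take $150,000. The remaining share for the deceased Mireille ($150,000) is carried to the next generation.
That pool ($150,000) passes entirely to Eira, the sole taker at the grandchildren's generation.

Reuben: $225,000; Yolanda: $150,000; Vance: $150,000; Eira: $150,000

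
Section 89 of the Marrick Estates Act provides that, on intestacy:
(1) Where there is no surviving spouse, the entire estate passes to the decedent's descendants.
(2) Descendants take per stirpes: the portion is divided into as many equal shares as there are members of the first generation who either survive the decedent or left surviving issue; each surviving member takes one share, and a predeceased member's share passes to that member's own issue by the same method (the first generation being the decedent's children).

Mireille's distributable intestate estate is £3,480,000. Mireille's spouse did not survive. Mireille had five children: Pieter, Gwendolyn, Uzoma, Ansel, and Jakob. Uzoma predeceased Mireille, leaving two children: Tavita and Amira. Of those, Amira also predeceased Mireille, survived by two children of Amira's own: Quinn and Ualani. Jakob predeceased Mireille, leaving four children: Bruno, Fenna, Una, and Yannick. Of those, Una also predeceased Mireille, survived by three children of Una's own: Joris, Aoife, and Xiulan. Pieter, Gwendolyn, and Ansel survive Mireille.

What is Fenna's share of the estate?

Fenna receives £174,000.

The entire £3,480,000 passes to the descendants.
That amount (£3,480,000) is divided into 5 shares of £696,000: Pieter, Gwendolyn, and Ansel each take £696,000; Uzoma's £696,000 share passes to Uzoma's issue; Jakob's £696,000 share passes to Jakob's issue.
Uzoma's share (£696,000) is divided into 2 shares of £348,000: Tavita takes £348,000; Amira's £348,000 share passes to Amira's issue.
Amira's share (£348,000) is divided into 2 shares of £174,000: Quinn and Ualani each take £174,000.
Jakob's share (£696,000) is divided into 4 shares of £174,000: Bruno, Fenna, and Yannick each take £174,000; Una's £174,000 share passes to Una's issue.
Una's share (£174,000) is divided into 3 shares of £58,000: Joris, Aoife, and Xiulan each take £58,000.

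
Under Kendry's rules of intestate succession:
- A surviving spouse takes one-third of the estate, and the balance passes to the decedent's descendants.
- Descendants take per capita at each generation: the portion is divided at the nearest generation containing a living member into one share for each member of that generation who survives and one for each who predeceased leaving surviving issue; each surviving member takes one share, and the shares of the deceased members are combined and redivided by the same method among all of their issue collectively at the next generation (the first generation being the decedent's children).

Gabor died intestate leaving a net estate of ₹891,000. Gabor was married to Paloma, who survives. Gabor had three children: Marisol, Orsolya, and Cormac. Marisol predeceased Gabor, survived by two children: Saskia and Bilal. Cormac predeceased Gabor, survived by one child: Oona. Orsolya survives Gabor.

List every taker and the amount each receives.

Paloma takes one-third of ₹891,000 = ₹297,000. The remaining ₹594,000 passes to the descendants.
The descendants' portion (₹594,000) is divided at the children's generation into 3 shares of ₹198,000. Orsolya takes ₹198,000. The 2 shares of the deceased (Marisol and Cormac) are combined into a pool of ₹396,000.
That pool (₹396,000) is divided at the grandchildren's generation equally among Saskia, Bilal, and Oona: ₹132,000 each.

Paloma: ₹297,000; Saskia: ₹132,000; Bilal: ₹132,000; Orsolya: ₹198,000; Oona: ₹132,000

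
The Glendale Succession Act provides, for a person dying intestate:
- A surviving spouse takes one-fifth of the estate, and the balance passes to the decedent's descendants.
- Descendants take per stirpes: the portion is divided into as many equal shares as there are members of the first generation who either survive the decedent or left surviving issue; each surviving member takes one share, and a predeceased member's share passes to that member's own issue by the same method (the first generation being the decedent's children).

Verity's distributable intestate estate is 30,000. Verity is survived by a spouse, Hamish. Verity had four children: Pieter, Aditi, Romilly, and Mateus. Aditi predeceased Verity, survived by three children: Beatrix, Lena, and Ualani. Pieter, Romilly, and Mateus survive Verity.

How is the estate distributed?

Hamish takes one-fifth of 30,000 = 6,000. The remaining 24,000 passes to the descendants.
The descendants' portion (24,000) is divided into 4 shares of 6,000: Pieter, Romilly, and Mateus each take 6,000; Aditi's 6,000 share passes to Aditi's issue.
Aditi's share (6,000) is divided into 3 shares of 2,000: Beatrix, Lena, and Ualani each take 2,000.

Hamish: 6,000; Pieter: 6,000; Beatrix: 2,000; Lena: 2,000; Ualani: 2,000; Romilly: 6,000; Mateus: 6,000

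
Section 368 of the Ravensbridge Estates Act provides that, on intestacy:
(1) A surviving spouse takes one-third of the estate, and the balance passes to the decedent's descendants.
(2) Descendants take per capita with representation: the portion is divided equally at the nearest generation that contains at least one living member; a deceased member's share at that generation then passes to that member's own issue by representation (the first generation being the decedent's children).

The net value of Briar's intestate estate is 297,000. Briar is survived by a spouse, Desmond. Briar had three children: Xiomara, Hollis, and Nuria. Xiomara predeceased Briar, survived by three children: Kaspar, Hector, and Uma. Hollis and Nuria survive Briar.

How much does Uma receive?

Desmond takes one-third of 297,000 = 99,000. The remaining 198,000 passes to the descendants.
The descendants' portion (198,000) is divided into 3 shares of 66,000: Hollis and Nuria each take 66,000; Xiomara's 66,000 share passes to Xiomara's issue.
Xiomara's share (66,000) is divided into 3 shares of 22,000: Kaspar, Hector, and Uma each take 22,000.

Uma receives 22,000.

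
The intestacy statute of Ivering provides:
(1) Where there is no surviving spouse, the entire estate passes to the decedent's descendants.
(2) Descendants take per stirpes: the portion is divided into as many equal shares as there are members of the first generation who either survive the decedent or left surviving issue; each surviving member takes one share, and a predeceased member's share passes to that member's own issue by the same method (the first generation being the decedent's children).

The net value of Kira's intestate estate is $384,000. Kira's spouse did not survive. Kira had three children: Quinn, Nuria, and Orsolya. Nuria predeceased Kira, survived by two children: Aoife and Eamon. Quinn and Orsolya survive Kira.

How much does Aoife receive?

The entire $384,000 passes to the descendants.
That amount ($384,000) is divided into 3 shares of $128,000: Quinn and Orsolya each take $128,000; Nuria's $128,000 share passes to Nuria's issue.
Nuria's share ($128,000) is divided into 2 shares of $64,000: Aoife and Eamon each take $64,000.

Aoife receives $64,000.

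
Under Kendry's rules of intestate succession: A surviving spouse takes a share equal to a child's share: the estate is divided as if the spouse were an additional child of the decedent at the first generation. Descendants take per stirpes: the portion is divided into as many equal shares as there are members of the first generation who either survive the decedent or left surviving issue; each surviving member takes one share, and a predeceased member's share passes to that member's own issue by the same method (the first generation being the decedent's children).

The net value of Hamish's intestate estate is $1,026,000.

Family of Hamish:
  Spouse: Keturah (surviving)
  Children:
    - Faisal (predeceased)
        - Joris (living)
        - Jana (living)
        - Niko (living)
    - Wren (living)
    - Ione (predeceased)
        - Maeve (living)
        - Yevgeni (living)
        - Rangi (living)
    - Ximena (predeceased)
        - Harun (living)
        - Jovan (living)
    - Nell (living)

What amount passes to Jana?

The spouse counts as an additional share at the children's level, so there are 6 primary shares of $171,000. Keturah takes one such share ($171,000).
The children's combined portion ($855,000) is divided into 5 shares of $171,000: Wren and Nell each take $171,000; Faisal's $171,000 share passes to Faisal's issue; Ione's $171,000 share passes to Ione's issue; Ximena's $171,000 share passes to Ximena's issue.
Faisal's share ($171,000) is divided into 3 shares of $57,000: Joris, Jana, and Niko each take $57,000.
Ione's share ($171,000) is divided into 3 shares of $57,000: Maeve, Yevgeni, and Rangi each take $57,000.
Ximena's share ($171,000) is divided into 2 shares of $85,500: Harun and Jovan each take $85,500.

Jana receives $57,000.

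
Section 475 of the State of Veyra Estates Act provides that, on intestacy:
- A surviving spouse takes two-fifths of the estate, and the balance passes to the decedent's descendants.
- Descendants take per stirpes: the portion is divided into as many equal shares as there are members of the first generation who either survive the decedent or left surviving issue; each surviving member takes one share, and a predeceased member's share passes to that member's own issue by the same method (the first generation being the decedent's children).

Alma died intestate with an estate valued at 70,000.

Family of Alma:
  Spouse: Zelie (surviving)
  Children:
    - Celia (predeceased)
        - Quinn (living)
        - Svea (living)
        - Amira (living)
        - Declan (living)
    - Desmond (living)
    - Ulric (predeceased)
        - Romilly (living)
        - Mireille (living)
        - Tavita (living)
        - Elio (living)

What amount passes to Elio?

Zelie takes two-fifths of 70,000 = 28,000. The remaining 42,000 passes to the descendants.
The descendants' portion (42,000) is divided into 3 shares of 14,000: Desmond takes 14,000; Celia's 14,000 share passes to Celia's issue; Ulric's 14,000 share passes to Ulric's issue.
Celia's share (14,000) is divided into 4 shares of 3,500: Quinn, Svea, Amira, and Declan each take 3,500.
Ulric's share (14,000) is divided into 4 shares of 3,500: Romilly, Mireille, Tavita, and Elio each take 3,500.

Elio receives 3,500.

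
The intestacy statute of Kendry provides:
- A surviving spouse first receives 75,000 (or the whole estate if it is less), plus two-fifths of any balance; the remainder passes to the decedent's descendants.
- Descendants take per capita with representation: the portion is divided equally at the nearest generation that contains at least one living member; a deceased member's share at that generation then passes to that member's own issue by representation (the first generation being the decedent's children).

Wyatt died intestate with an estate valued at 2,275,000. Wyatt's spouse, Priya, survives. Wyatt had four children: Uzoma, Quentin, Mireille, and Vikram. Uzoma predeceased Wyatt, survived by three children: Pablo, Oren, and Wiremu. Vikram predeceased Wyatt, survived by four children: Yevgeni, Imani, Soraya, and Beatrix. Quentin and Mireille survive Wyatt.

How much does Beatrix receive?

Priya first takes 75,000, leaving a balance of 2,200,000. Priya then takes two-fifths of the balance (880,000), for a total of 955,000. The remaining 1,320,000 passes to the descendants.
The descendants' portion (1,320,000) is divided into 4 shares of 330,000: Quentin and Mireille each take 330,000; Uzoma's 330,000 share passes to Uzoma's issue; Vikram's 330,000 share passes to Vikram's issue.
Uzoma's share (330,000) is divided into 3 shares of 110,000: Pablo, Oren, and Wiremu each take 110,000.
Vikram's share (330,000) is divided into 4 shares of 82,500: Yevgeni, Imani, Soraya, and Beatrix each take 82,500.

Beatrix receives 82,500.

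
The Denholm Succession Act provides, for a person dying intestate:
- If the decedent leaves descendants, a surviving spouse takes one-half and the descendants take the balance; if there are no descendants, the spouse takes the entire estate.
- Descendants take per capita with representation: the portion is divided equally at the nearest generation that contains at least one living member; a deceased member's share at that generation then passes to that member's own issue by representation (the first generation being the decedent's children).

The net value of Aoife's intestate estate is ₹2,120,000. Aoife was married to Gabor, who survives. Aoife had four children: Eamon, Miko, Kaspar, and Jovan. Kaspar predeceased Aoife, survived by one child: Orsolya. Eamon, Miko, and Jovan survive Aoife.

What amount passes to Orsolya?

Gabor takes one-half of ₹2,120,000 = ₹1,060,000. The remaining ₹1,060,000 passes to the descendants.
The descendants' portion (₹1,060,000) is divided into 4 shares of ₹265,000: Eamon, Miko, and Jovan each take ₹265,000; Kaspar's ₹265,000 share passes to Kaspar's issue.
Kaspar's share (₹265,000) passes entirely to Orsolya.

Orsolya receives ₹265,000.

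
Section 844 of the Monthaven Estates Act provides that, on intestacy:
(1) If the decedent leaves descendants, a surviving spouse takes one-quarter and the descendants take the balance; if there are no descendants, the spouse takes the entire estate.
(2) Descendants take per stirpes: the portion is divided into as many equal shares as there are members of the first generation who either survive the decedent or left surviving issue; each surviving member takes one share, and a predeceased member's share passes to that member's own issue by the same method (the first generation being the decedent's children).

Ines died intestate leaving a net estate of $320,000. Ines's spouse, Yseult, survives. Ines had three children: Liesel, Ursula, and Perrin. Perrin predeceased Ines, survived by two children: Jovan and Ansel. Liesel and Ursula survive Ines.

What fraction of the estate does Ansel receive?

Yseult takes one-quarter of $320,000 = $80,000. The remaining $240,000 passes to the descendants.
The descendants' portion ($240,000) is divided into 3 shares of $80,000: Liesel and Ursula each take $80,000; Perrin's $80,000 share passes to Perrin's issue.
Perrin's share ($80,000) is divided into 2 shares of $40,000: Jovan and Ansel each take $40,000.

Ansel receives 1/8 of the estate.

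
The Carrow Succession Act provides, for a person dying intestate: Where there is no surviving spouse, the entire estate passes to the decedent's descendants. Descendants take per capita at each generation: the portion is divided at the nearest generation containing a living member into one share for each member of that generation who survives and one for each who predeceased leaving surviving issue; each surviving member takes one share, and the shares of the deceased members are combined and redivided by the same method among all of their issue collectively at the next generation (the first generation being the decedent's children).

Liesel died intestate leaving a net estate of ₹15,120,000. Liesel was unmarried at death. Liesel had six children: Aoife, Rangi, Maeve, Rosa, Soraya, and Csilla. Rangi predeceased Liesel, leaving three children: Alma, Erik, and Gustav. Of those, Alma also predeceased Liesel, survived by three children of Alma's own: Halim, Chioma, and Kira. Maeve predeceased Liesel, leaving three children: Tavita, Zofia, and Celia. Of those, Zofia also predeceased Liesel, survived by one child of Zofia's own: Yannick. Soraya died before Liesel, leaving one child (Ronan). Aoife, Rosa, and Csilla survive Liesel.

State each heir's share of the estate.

Aoife: ₹2,520,000; Halim: ₹540,000; Chioma: ₹540,000; Kira: ₹540,000; Erik: ₹1,080,000; Gustav: ₹1,080,000; Tavita: ₹1,080,000; Yannick: ₹540,000; Celia: ₹1,080,000; Rosa: ₹2,520,000; Ronan: ₹1,080,000; Csilla: ₹2,520,000

The entire ₹15,120,000 passes to the descendants.
That amount (₹15,120,000) is divided at the children's generation into 6 shares of ₹2,520,000. Aoife, Rosa, and Csilla each take ₹2,520,000. The 3 shares of the deceased (Rangi, Maeve, and Soraya) are combined into a pool of ₹7,560,000.
That pool (₹7,560,000) is divided at the grandchildren's generation into 7 shares of ₹1,080,000. Erik, Gustav, Tavita, Celia, and Ronan each take ₹1,080,000. The 2 shares of the deceased (Alma and Zofia) are combined into a pool of ₹2,160,000.
That pool (₹2,160,000) is divided at the great-grandchildren's generation equally among Halim, Chioma, Kira, and Yannick: ₹540,000 each.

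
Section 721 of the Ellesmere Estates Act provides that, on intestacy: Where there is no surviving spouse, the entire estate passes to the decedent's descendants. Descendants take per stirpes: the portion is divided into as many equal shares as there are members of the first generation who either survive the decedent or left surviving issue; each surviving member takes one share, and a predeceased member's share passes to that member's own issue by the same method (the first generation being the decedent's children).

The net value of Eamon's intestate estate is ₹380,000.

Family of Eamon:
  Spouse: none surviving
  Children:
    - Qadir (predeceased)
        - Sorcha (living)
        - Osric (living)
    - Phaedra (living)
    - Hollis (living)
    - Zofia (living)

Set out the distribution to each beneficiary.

The entire ₹380,000 passes to the descendants.
That amount (₹380,000) is divided into 4 shares of ₹95,000: Phaedra, Hollis, and Zofia each take ₹95,000; Qadir's ₹95,000 share passes to Qadir's issue.
Qadir's share (₹95,000) is divided into 2 shares of ₹47,500: Sorcha and Osric each take ₹47,500.

Sorcha: ₹47,500; Osric: ₹47,500; Phaedra: ₹95,000; Hollis: ₹95,000; Zofia: ₹95,000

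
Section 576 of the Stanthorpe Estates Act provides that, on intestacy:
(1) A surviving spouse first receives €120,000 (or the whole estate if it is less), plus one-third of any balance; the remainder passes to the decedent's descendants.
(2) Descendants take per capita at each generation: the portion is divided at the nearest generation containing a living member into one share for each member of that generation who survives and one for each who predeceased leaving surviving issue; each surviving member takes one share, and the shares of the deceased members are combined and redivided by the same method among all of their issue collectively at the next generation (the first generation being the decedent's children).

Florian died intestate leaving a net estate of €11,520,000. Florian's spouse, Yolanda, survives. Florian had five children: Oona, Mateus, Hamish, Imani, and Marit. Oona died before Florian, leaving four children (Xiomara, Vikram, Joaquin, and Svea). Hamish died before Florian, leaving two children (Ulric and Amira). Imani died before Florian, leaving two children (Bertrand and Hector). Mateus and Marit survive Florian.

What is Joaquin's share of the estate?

Joaquin receives €570,000.

Yolanda first takes €120,000, leaving a balance of €11,400,000. Yolanda then takes one-third of the balance (€3,800,000), for a total of €3,920,000. The remaining €7,600,000 passes to the descendants.
The descendants' portion (€7,600,000) is divided at the children's generation into 5 shares of €1,520,000. Mateus and Marit each take €1,520,000. The 3 shares of the deceased (Oona, Hamish, and Imani) are combined into a pool of €4,560,000.
That pool (€4,560,000) is divided at the grandchildren's generation equally among Xiomara, Vikram, Joaquin, Svea, Ulric, Amira, Bertrand, and Hector: €570,000 each.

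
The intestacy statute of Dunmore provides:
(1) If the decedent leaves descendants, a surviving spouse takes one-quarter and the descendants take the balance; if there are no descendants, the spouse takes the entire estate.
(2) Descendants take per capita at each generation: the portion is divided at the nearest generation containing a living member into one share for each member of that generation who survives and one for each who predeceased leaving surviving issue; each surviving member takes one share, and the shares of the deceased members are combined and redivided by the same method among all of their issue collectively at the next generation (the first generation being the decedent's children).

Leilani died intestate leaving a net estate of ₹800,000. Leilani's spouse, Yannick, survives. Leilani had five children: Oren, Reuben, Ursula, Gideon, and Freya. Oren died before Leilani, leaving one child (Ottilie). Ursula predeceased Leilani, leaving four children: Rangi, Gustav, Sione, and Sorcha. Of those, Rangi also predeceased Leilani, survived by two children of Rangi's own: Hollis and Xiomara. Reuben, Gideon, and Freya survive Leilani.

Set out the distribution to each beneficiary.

Yannick: ₹200,000; Ottilie: ₹48,000; Reuben: ₹120,000; Hollis: ₹24,000; Xiomara: ₹24,000; Gustav: ₹48,000; Sione: ₹48,000; Sorcha: ₹48,000; Gideon: ₹120,000; Freya: ₹120,000

Yannick takes one-quarter of ₹800,000 = ₹200,000. The remaining ₹600,000 passes to the descendants.
The descendants' portion (₹600,000) is divided at the children's generation into 5 shares of ₹120,000. Reuben, Gideon, and Freya each take ₹120,000. The 2 shares of the deceased (Oren and Ursula) are combined into a pool of ₹240,000.
That pool (₹240,000) is divided at the grandchildren's generation into 5 shares of ₹48,000. Ottilie, Gustav, Sione, and Sorcha each take ₹48,000. The remaining share for the deceased Rangi (₹48,000) is carried to the next generation.
That pool (₹48,000) is divided at the great-grandchildren's generation equally among Hollis and Xiomara: ₹24,000 each.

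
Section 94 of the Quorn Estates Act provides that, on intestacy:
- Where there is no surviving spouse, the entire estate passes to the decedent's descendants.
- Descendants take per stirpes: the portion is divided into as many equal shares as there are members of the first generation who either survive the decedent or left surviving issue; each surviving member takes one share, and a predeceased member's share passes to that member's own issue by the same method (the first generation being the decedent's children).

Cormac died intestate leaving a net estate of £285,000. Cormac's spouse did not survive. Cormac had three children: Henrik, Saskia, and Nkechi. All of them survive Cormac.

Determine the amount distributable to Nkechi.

Nkechi receives £95,000.

The entire £285,000 passes to the descendants.
That amount (£285,000) is divided into 3 shares of £95,000: Henrik, Saskia, and Nkechi each take £95,000.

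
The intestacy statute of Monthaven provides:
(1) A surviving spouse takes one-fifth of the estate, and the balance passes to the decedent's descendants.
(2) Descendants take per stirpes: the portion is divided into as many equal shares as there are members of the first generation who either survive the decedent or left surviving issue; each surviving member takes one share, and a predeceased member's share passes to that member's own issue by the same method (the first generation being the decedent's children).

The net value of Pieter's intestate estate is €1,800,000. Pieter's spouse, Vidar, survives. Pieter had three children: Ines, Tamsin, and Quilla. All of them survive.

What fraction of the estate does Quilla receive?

Vidar takes one-fifth of €1,800,000 = €360,000. The remaining €1,440,000 passes to the descendants.
The descendants' portion (€1,440,000) is divided into 3 shares of €480,000: Ines, Tamsin, and Quilla each take €480,000.

Quilla receives 4/15 of the estate.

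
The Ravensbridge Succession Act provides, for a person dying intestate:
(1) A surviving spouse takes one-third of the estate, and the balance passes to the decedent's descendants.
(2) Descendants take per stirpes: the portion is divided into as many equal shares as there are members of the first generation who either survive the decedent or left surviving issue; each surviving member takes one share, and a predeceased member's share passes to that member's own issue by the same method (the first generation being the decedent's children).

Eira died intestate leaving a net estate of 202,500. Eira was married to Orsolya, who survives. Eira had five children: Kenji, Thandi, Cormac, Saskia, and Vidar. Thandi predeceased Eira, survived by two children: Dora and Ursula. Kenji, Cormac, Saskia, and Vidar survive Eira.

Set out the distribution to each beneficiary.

Orsolya: 67,500; Kenji: 27,000; Dora: 13,500; Ursula: 13,500; Cormac: 27,000; Saskia: 27,000; Vidar: 27,000

Orsolya takes one-third of 202,500 = 67,500. The remaining 135,000 passes to the descendants.
The descendants' portion (135,000) is divided into 5 shares of 27,000: Kenji, Cormac, Saskia, and Vidar each take 27,000; Thandi's 27,000 share passes to Thandi's issue.
Thandi's share (27,000) is divided into 2 shares of 13,500: Dora and Ursula each take 13,500.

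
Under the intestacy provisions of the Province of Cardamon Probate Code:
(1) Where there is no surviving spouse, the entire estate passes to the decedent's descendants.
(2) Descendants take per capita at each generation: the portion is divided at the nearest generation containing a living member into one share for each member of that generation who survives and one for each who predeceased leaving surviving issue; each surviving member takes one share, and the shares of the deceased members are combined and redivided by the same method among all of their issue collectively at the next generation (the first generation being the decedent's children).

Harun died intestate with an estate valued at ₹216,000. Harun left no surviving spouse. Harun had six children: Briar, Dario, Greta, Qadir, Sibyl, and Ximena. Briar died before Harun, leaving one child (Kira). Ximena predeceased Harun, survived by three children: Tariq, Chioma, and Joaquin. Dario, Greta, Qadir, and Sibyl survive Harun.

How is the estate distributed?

The entire ₹216,000 passes to the descendants.
That amount (₹216,000) is divided at the children's generation into 6 shares of ₹36,000. Dario, Greta, Qadir, and Sibyl each take ₹36,000. The 2 shares of the deceased (Briar and Ximena) are combined into a pool of ₹72,000.
That pool (₹72,000) is divided at the grandchildren's generation equally among Kira, Tariq, Chioma, and Joaquin: ₹18,000 each.

Kira: ₹18,000; Dario: ₹36,000; Greta: ₹36,000; Qadir: ₹36,000; Sibyl: ₹36,000; Tariq: ₹18,000; Chioma: ₹18,000; Joaquin: ₹18,000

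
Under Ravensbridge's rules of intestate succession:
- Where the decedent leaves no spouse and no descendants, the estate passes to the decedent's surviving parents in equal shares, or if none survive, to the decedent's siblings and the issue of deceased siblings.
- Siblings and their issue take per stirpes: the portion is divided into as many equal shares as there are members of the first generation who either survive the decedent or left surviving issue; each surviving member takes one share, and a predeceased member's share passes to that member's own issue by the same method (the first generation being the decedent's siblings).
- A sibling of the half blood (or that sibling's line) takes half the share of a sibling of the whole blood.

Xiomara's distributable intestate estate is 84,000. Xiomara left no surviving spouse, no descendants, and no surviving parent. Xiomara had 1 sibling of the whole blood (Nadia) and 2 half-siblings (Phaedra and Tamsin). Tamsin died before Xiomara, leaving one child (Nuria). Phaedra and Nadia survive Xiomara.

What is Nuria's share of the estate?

Nuria receives 21,000.

The entire 84,000 passes to the siblings and their issue.
Counting each half-blood sibling's line as half a unit, there are 2 units in 84,000, so one unit is 42,000. Whole-blood lines (Nadia) take 42,000 each; half-blood lines (Phaedra and Tamsin) take 21,000 each.
Tamsin's share (21,000) passes entirely to Nuria.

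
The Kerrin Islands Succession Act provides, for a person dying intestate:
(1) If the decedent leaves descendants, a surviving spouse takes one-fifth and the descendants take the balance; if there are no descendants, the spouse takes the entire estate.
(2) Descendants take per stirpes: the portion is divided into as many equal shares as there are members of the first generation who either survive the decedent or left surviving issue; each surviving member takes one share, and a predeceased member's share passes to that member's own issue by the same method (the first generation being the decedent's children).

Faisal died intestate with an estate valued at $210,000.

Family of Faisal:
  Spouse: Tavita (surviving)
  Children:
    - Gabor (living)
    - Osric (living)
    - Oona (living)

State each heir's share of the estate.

Tavita: $42,000; Gabor: $56,000; Osric: $56,000; Oona: $56,000

Tavita takes one-fifth of $210,000 = $42,000. The remaining $168,000 passes to the descendants.
The descendants' portion ($168,000) is divided into 3 shares of $56,000: Gabor, Osric, and Oona each take $56,000.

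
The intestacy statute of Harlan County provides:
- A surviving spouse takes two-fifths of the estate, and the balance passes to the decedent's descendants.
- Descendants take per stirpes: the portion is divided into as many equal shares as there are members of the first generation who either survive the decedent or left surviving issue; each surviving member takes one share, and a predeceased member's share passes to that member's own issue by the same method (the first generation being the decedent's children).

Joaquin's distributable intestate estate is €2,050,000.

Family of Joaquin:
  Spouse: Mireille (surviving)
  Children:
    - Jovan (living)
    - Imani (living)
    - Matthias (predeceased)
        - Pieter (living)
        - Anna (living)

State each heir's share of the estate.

Mireille takes two-fifths of €2,050,000 = €820,000. The remaining €1,230,000 passes to the descendants.
The descendants' portion (€1,230,000) is divided into 3 shares of €410,000: Jovan and Imani each take €410,000; Matthias's €410,000 share passes to Matthias's issue.
Matthias's share (€410,000) is divided into 2 shares of €205,000: Pieter and Anna each take €205,000.

Mireille: €820,000; Jovan: €410,000; Imani: €410,000; Pieter: €205,000; Anna: €205,000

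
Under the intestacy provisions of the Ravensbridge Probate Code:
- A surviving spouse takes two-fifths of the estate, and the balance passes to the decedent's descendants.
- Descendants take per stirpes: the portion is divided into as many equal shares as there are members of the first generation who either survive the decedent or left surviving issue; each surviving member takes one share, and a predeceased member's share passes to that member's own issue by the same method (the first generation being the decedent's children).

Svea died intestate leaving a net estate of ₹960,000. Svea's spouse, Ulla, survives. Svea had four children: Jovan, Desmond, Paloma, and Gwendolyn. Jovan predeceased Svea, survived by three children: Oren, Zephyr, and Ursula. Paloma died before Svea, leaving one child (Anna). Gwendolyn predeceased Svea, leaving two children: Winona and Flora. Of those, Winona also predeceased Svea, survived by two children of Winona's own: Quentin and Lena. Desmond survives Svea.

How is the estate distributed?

Ulla takes two-fifths of ₹960,000 = ₹384,000. The remaining ₹576,000 passes to the descendants.
The descendants' portion (₹576,000) is divided into 4 shares of ₹144,000: Desmond takes ₹144,000; Jovan's ₹144,000 share passes to Jovan's issue; Paloma's ₹144,000 share passes to Paloma's issue; Gwendolyn's ₹144,000 share passes to Gwendolyn's issue.
Jovan's share (₹144,000) is divided into 3 shares of ₹48,000: Oren, Zephyr, and Ursula each take ₹48,000.
Paloma's share (₹144,000) passes entirely to Anna.
Gwendolyn's share (₹144,000) is divided into 2 shares of ₹72,000: Flora takes ₹72,000; Winona's ₹72,000 share passes to Winona's issue.
Winona's share (₹72,000) is divided into 2 shares of ₹36,000: Quentin and Lena each take ₹36,000.

Ulla: ₹384,000; Oren: ₹48,000; Zephyr: ₹48,000; Ursula: ₹48,000; Desmond: ₹144,000; Anna: ₹144,000; Quentin: ₹36,000; Lena: ₹36,000; Flora: ₹72,000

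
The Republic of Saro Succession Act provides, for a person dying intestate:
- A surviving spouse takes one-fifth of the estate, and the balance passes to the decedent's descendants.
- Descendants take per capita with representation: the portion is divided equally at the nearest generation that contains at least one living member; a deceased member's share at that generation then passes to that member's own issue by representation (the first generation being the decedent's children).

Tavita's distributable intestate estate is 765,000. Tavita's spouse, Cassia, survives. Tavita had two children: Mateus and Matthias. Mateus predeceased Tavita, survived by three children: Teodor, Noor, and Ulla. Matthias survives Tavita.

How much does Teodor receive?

Cassia takes one-fifth of 765,000 = 153,000. The remaining 612,000 passes to the descendants.
The descendants' portion (612,000) is divided into 2 shares of 306,000: Matthias takes 306,000; Mateus's 306,000 share passes to Mateus's issue.
Mateus's share (306,000) is divided into 3 shares of 102,000: Teodor, Noor, and Ulla each take 102,000.

Teodor receives 102,000.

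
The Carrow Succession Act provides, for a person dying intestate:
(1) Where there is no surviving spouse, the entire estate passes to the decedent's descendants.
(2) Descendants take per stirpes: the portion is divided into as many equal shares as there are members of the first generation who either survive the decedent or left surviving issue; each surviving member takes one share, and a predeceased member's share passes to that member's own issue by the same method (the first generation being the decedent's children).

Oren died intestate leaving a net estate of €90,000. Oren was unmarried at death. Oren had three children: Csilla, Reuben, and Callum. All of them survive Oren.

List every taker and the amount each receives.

Csilla: €30,000; Reuben: €30,000; Callum: €30,000

The entire €90,000 passes to the descendants.
That amount (€90,000) is divided into 3 shares of €30,000: Csilla, Reuben, and Callum each take €30,000.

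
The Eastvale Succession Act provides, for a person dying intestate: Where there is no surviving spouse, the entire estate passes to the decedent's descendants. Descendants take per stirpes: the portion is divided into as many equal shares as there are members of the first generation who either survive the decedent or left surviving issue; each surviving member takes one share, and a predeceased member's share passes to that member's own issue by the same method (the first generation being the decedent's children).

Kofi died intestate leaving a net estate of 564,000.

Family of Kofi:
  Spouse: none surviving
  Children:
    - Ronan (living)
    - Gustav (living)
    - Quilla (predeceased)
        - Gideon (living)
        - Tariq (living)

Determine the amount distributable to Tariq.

The entire 564,000 passes to the descendants.
That amount (564,000) is divided into 3 shares of 188,000: Ronan and Gustav each take 188,000; Quilla's 188,000 share passes to Quilla's issue.
Quilla's share (188,000) is divided into 2 shares of 94,000: Gideon and Tariq each take 94,000.

Tariq receives 94,000.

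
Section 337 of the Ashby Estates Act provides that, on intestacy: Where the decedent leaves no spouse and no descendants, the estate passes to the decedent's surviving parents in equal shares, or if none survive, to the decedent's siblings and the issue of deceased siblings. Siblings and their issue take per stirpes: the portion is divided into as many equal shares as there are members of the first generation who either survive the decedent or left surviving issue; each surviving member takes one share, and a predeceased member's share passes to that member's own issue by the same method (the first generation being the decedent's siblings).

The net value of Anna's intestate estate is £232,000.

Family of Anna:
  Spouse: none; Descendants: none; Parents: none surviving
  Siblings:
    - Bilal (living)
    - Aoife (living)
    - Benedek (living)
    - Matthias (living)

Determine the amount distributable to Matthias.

The entire £232,000 passes to the siblings and their issue.
That amount (£232,000) is divided into 4 shares of £58,000: Bilal, Aoife, Benedek, and Matthias each take £58,000.

Matthias receives £58,000.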